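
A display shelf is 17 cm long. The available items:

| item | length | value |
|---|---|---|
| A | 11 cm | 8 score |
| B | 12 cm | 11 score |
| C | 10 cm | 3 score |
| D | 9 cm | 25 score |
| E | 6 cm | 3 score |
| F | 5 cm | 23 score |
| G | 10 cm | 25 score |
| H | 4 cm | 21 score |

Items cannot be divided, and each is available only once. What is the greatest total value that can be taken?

Check high-value combinations within 17 cm:
- D+F: length 9+5=14, value 25+23=48
- F+G: length 5+10=15, value 23+25=48
- E+F+H: length 6+5+4=15, value 3+23+21=47
Best: 48 score.

48 score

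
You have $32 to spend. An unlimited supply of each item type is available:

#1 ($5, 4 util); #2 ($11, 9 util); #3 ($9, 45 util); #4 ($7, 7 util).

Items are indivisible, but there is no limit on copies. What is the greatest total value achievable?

139 util

Best value-per-unit is #3 at 45/9; filling with it alone gives 3×45 = 135.
Optimal mix: 1×#1 + 3×#3 → cost 32, value 139.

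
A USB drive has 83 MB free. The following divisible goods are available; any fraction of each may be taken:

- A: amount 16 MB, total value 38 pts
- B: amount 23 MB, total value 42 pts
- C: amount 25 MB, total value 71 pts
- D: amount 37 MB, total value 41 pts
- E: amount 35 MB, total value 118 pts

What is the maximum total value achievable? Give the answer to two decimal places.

239.78

Take in order of value per unit:
- E (118/35 per unit): all 35 → value 118, running total 118.00
- C (71/25 per unit): all 25 → value 71, running total 189.00
- A (38/16 per unit): all 16 → value 38, running total 227.00
- B (42/23 per unit): 7 of 23 → value 7×42/23 = 12.7826, running total 239.78
Total 239.78.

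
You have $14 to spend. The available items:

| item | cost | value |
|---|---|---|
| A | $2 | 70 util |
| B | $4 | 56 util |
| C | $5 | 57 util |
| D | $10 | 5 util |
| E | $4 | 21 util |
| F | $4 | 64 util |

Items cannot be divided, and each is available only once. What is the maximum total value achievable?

211 util

Check high-value combinations within $14:
- A+B+E+F: cost 2+4+4+4=14, value 70+56+21+64=211
- A+C+F: cost 2+5+4=11, value 70+57+64=191
- A+B+F: cost 2+4+4=10, value 70+56+64=190
- A+B+C: cost 2+4+5=11, value 70+56+57=183
Best: 211 util.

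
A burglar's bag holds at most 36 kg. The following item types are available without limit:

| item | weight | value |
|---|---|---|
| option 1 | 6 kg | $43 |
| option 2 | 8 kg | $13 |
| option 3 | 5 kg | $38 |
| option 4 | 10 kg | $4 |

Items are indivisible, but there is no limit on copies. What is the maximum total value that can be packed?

$271

Best value-per-unit is option 3 at 38/5; filling with it alone gives 7×38 = 266.
Optimal mix: 1×option 1 + 6×option 3 → weight 36, value 271.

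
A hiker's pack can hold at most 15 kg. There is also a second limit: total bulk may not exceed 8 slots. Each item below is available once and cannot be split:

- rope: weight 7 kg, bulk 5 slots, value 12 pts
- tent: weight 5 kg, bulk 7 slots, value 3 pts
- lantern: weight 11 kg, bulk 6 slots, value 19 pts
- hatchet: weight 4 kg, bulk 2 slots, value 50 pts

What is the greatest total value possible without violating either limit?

69 pts

Feasible sets respecting both limits:
- lantern+hatchet: weight 15, bulk 8, value 69
- rope+hatchet: weight 11, bulk 7, value 62
- hatchet: weight 4, bulk 2, value 50
Best: 69 pts.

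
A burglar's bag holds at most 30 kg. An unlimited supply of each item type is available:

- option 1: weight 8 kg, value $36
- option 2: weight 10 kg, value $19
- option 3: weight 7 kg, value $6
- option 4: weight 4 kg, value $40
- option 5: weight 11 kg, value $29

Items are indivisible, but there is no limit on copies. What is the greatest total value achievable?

Best value-per-unit is option 4 at 40/4, and filling with it alone uses weight 7×4=28. No mix of the others beats 7×40 = 280.

$280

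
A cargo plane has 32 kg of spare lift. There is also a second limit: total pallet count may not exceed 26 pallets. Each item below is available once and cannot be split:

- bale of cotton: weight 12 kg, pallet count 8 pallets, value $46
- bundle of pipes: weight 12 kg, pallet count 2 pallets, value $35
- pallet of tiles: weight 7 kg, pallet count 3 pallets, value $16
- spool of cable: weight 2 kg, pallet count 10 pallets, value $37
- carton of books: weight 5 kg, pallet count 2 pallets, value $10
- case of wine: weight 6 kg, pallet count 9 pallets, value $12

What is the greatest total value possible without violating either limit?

$128

Feasible sets respecting both limits:
- bale of cotton+bundle of pipes+spool of cable+carton of books: weight 31, pallet count 22, value 128
- bale of cotton+bundle of pipes+spool of cable: weight 26, pallet count 20, value 118
- bundle of pipes+pallet of tiles+spool of cable+carton of books+case of wine: weight 32, pallet count 26, value 110
Best: $128.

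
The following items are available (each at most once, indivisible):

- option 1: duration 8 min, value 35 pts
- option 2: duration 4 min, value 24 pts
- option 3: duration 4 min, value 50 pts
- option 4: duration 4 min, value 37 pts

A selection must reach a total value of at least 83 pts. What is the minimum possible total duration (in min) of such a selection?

8

Subsets with value ≥ 83, sorted by total duration:
- option 3+option 4: duration 8, value 87
- option 2+option 3+option 4: duration 12, value 111
- option 1+option 3: duration 12, value 85
- option 1+option 3+option 4: duration 16, value 122
Minimum duration: 8 min.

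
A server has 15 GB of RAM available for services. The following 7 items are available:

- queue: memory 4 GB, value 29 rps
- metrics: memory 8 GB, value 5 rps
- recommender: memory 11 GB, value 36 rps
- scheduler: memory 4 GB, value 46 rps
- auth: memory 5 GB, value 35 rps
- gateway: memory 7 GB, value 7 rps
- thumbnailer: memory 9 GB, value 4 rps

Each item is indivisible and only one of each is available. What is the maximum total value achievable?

110 rps

Check high-value combinations within 15 GB:
- queue+scheduler+auth: memory 4+4+5=13, value 29+46+35=110
- recommender+scheduler: memory 11+4=15, value 36+46=82
- queue+scheduler+gateway: memory 4+4+7=15, value 29+46+7=82
- scheduler+auth: memory 4+5=9, value 46+35=81
Best: 110 rps.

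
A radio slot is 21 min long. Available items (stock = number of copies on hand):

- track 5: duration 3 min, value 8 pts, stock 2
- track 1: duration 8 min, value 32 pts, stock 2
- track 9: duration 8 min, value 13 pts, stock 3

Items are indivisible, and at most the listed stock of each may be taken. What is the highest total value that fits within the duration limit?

72 pts

Best selections within duration 21 and stock limits:
- 1×track 5 + 2×track 1: duration 19, value 72
- 2×track 1: duration 16, value 64
- 1×track 5 + 1×track 1 + 1×track 9: duration 19, value 53
Best: 72 pts.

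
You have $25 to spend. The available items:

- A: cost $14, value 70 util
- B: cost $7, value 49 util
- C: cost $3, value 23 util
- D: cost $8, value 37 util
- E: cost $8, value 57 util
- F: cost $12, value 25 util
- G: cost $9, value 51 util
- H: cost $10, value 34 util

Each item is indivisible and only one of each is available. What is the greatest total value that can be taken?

This is a 0/1 knapsack; check combinations near the capacity.
- B+E+G: cost 7+8+9=24, value 49+57+51=157
- A+C+E: cost 14+3+8=25, value 70+23+57=150
- D+E+G: cost 8+8+9=25, value 37+57+51=145
Best: 157 util.

157 util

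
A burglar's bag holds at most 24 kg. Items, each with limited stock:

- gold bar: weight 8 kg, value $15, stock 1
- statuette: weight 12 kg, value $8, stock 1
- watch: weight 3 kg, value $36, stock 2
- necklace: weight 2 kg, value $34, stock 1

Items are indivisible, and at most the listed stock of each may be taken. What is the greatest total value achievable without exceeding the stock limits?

$121

Top feasible selections:
- 1×gold bar + 2×watch + 1×necklace: weight 16, value 121
- 1×statuette + 2×watch + 1×necklace: weight 20, value 114
Best: $121.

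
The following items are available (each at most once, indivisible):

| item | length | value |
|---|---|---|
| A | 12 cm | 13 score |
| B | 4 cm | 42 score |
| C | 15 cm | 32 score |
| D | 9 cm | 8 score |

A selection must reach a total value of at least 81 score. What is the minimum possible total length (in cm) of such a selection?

28

Subsets with value ≥ 81, sorted by total length:
- B+C+D: length 28, value 82
- A+B+C: length 31, value 87
- A+B+C+D: length 40, value 95
Minimum length: 28 cm.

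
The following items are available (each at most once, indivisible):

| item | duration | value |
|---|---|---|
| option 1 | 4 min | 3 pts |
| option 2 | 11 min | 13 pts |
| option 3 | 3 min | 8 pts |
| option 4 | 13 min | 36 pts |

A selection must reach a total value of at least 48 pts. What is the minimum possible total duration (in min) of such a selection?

Subsets with value ≥ 48, sorted by total duration:
- option 2+option 4: duration 24, value 49
- option 2+option 3+option 4: duration 27, value 57
- option 1+option 2+option 4: duration 28, value 52
- option 1+option 2+option 3+option 4: duration 31, value 60
Minimum duration: 24 min.

24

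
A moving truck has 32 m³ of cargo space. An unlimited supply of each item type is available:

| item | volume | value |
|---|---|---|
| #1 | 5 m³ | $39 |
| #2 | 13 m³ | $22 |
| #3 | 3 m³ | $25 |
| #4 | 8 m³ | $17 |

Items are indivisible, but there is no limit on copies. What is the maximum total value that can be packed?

Best value-per-unit is #3 at 25/3; filling with it alone gives 10×25 = 250.
Optimal mix: 1×#1 + 9×#3 → volume 32, value 264.

$264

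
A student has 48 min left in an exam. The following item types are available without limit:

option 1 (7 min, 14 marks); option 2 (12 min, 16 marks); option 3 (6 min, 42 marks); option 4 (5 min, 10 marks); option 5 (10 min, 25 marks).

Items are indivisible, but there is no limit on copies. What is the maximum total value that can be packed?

Best value-per-unit is option 3 at 42/6, and filling with it alone uses time 8×6=48. No mix of the others beats 8×42 = 336.

336 marks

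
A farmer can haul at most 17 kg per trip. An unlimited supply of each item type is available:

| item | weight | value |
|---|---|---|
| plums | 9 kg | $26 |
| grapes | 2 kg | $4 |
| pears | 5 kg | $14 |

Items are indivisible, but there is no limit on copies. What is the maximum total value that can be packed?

$46

Best value-per-unit is plums at 26/9; filling with it alone gives 1×26 = 26.
Optimal mix: 1×grapes + 3×pears → weight 17, value 46.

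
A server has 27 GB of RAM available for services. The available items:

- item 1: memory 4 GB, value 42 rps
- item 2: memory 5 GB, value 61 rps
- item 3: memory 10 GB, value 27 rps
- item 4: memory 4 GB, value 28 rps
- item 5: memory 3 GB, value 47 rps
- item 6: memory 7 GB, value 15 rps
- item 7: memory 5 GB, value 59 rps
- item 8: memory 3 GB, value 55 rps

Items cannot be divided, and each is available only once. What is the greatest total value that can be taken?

Check high-value combinations within 27 GB:
- item 1+item 2+item 4+item 5+item 7+item 8: memory 4+5+4+3+5+3=24, value 42+61+28+47+59+55=292
- item 1+item 2+item 5+item 6+item 7+item 8: memory 4+5+3+7+5+3=27, value 42+61+47+15+59+55=279
- item 2+item 4+item 5+item 6+item 7+item 8: memory 5+4+3+7+5+3=27, value 61+28+47+15+59+55=265
Best: 292 rps.

292 rps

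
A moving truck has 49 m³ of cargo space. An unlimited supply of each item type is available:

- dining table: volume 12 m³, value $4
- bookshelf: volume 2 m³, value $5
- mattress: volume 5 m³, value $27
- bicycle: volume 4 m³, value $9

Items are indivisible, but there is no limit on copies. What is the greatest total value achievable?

Best value-per-unit is mattress at 27/5; filling with it alone gives 9×27 = 243.
Optimal mix: 2×bookshelf + 9×mattress → volume 49, value 253.

$253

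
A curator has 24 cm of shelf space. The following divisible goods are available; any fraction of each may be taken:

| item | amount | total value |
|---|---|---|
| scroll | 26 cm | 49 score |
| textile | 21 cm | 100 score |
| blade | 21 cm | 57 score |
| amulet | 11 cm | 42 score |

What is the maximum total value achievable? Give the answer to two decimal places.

111.45

Take in order of value per unit:
- textile (100/21 per unit): all 21 → value 100, running total 100.00
- amulet (42/11 per unit): 3 of 11 → value 3×42/11 = 11.4545, running total 111.45
Total 111.45.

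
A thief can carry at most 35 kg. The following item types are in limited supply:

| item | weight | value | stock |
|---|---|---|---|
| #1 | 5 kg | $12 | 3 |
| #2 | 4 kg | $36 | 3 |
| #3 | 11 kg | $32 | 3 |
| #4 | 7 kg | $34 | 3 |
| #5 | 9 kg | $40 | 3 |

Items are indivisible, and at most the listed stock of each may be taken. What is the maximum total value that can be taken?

Best selections within weight 35 and stock limits:
- 3×#2 + 2×#4 + 1×#5: weight 35, value 216
- 3×#2 + 3×#4: weight 33, value 210
- 1×#1 + 3×#2 + 2×#5: weight 35, value 200
- 1×#1 + 3×#2 + 1×#4 + 1×#5: weight 33, value 194
Best: $216.

$216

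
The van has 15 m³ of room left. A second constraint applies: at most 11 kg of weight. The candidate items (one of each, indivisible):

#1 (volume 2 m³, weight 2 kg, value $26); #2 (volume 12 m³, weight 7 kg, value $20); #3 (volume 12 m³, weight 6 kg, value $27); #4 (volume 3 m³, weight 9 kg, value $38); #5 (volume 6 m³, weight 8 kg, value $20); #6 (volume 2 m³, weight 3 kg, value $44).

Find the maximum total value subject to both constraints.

$71

Feasible sets respecting both limits:
- #3+#6: volume 14, weight 9, value 71
- #1+#6: volume 4, weight 5, value 70
- #1+#4: volume 5, weight 11, value 64
- #2+#6: volume 14, weight 10, value 64
Best: $71.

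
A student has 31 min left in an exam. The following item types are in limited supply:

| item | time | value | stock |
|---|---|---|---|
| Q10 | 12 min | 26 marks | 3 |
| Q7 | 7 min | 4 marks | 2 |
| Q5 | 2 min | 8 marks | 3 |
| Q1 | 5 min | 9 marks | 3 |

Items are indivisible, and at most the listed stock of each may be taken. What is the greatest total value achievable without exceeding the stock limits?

Top feasible selections:
- 2×Q10 + 3×Q5: time 30, value 76
- 1×Q10 + 2×Q5 + 3×Q1: time 31, value 69
- 2×Q10 + 1×Q5 + 1×Q1: time 31, value 69
- 1×Q10 + 3×Q5 + 2×Q1: time 28, value 68
Best: 76 marks.

76 marks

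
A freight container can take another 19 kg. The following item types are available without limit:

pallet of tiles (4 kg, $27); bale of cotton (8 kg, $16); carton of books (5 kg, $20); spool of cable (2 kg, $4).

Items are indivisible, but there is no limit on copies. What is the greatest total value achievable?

$112

Best value-per-unit is pallet of tiles at 27/4; filling with it alone gives 4×27 = 108.
Optimal mix: 4×pallet of tiles + 1×spool of cable → weight 18, value 112.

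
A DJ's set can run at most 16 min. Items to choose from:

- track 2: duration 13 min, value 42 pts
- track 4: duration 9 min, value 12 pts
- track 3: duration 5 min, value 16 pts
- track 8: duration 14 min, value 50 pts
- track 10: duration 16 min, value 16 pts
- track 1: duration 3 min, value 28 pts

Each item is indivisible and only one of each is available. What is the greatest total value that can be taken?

This is a 0/1 knapsack; check combinations near the capacity.
- track 2+track 1: duration 13+3=16, value 42+28=70
- track 8: duration 14, value 50
- track 3+track 1: duration 5+3=8, value 16+28=44
- track 2: duration 13, value 42
- track 4+track 1: duration 9+3=12, value 12+28=40
Best: 70 pts.

70 pts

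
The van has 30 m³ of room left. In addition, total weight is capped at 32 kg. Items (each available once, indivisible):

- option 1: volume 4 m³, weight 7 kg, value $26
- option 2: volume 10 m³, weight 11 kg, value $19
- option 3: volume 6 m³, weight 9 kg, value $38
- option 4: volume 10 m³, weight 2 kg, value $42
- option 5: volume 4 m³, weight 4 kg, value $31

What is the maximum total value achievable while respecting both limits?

Feasible sets respecting both limits:
- option 1+option 3+option 4+option 5: volume 24, weight 22, value 137
- option 2+option 3+option 4+option 5: volume 30, weight 26, value 130
- option 1+option 2+option 3+option 4: volume 30, weight 29, value 125
- option 1+option 2+option 4+option 5: volume 28, weight 24, value 118
Best: $137.

$137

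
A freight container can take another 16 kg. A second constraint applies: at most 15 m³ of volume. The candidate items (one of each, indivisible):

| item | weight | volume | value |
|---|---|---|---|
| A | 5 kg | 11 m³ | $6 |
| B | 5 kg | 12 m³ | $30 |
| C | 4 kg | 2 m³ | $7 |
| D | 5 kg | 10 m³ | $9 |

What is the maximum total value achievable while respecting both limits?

Feasible sets respecting both limits:
- B+C: weight 9, volume 14, value 37
- B: weight 5, volume 12, value 30
- C+D: weight 9, volume 12, value 16
- A+C: weight 9, volume 13, value 13
Best: $37.

$37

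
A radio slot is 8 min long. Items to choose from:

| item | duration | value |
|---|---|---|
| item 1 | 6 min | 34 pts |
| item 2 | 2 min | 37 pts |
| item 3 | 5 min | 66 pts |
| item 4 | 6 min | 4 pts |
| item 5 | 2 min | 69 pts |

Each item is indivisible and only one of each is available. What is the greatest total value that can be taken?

135 pts

Check high-value combinations within 8 min:
- item 3+item 5: duration 5+2=7, value 66+69=135
- item 2+item 5: duration 2+2=4, value 37+69=106
- item 2+item 3: duration 2+5=7, value 37+66=103
- item 1+item 5: duration 6+2=8, value 34+69=103
- item 4+item 5: duration 6+2=8, value 4+69=73
Best: 135 pts.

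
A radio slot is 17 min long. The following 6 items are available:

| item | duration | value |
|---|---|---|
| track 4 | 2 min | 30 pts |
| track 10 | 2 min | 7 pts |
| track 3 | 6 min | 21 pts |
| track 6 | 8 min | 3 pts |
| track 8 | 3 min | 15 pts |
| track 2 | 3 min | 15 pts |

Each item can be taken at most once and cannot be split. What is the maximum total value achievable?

Check high-value combinations within 17 min:
- track 4+track 10+track 3+track 8+track 2: duration 2+2+6+3+3=16, value 30+7+21+15+15=88
- track 4+track 3+track 8+track 2: duration 2+6+3+3=14, value 30+21+15+15=81
- track 4+track 10+track 3+track 8: duration 2+2+6+3=13, value 30+7+21+15=73
- track 4+track 10+track 3+track 2: duration 2+2+6+3=13, value 30+7+21+15=73
- track 4+track 10+track 8+track 2: duration 2+2+3+3=10, value 30+7+15+15=67
Best: 88 pts.

88 pts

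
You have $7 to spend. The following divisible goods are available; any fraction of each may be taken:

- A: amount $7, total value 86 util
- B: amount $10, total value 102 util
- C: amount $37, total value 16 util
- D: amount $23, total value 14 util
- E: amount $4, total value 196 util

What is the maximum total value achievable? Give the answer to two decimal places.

Take in order of value per unit:
- E (196/4 per unit): all 4 → value 196, running total 196.00
- A (86/7 per unit): 3 of 7 → value 3×86/7 = 36.8571, running total 232.86
Total 232.86.

232.86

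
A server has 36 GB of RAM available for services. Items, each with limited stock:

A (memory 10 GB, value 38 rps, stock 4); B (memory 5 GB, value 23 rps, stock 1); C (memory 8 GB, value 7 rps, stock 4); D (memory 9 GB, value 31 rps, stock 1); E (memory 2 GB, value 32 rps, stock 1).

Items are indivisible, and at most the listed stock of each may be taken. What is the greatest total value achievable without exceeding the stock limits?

Best selections within memory 36 and stock limits:
- 2×A + 1×B + 1×D + 1×E: memory 36, value 162
- 3×A + 1×E: memory 32, value 146
- 2×A + 1×D + 1×E: memory 31, value 139
- 2×A + 1×B + 1×C + 1×E: memory 35, value 138
Best: 162 rps.

162 rps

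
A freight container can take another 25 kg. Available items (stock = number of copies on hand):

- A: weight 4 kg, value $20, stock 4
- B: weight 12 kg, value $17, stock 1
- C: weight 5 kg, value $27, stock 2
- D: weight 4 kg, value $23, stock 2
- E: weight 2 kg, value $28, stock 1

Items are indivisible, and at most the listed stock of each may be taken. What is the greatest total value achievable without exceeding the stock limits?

$148

Top feasible selections:
- 1×A + 2×C + 2×D + 1×E: weight 24, value 148
- 2×A + 2×C + 1×D + 1×E: weight 24, value 145
- 3×A + 2×C + 1×E: weight 24, value 142
- 2×A + 1×C + 2×D + 1×E: weight 23, value 141
Best: $148.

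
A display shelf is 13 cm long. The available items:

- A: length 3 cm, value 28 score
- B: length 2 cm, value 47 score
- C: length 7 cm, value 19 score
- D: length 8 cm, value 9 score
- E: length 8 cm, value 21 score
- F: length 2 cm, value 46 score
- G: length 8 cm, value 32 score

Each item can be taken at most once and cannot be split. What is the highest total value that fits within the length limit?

125 score

Check high-value combinations within 13 cm:
- B+F+G: length 2+2+8=12, value 47+46+32=125
- A+B+F: length 3+2+2=7, value 28+47+46=121
- B+E+F: length 2+8+2=12, value 47+21+46=114
- B+C+F: length 2+7+2=11, value 47+19+46=112
- A+B+G: length 3+2+8=13, value 28+47+32=107
Best: 125 score.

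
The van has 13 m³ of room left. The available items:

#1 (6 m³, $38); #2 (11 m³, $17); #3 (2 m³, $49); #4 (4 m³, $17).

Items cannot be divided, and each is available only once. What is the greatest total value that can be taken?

$104

This is a 0/1 knapsack; check combinations near the capacity.
- #1+#3+#4: volume 6+2+4=12, value 38+49+17=104
- #1+#3: volume 6+2=8, value 38+49=87
- #3+#4: volume 2+4=6, value 49+17=66
- #2+#3: volume 11+2=13, value 17+49=66
- #1+#4: volume 6+4=10, value 38+17=55
Best: $104.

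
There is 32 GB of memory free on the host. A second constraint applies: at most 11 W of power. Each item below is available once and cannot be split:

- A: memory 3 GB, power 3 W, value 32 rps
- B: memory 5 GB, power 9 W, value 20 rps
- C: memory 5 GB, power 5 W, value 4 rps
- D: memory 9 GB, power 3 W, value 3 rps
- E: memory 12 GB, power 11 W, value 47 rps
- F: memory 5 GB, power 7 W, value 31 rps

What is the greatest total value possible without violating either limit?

Feasible sets respecting both limits:
- A+F: memory 8, power 10, value 63
- E: memory 12, power 11, value 47
- A+C+D: memory 17, power 11, value 39
- A+C: memory 8, power 8, value 36
Best: 63 rps.

63 rps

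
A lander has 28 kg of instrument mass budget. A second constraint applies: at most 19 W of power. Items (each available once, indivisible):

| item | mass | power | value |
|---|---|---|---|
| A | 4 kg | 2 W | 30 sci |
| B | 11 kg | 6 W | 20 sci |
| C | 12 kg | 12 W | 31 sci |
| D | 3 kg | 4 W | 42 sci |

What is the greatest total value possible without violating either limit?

103 sci

Feasible sets respecting both limits:
- A+C+D: mass 19, power 18, value 103
- A+B+D: mass 18, power 12, value 92
- C+D: mass 15, power 16, value 73
- A+D: mass 7, power 6, value 72
Best: 103 sci.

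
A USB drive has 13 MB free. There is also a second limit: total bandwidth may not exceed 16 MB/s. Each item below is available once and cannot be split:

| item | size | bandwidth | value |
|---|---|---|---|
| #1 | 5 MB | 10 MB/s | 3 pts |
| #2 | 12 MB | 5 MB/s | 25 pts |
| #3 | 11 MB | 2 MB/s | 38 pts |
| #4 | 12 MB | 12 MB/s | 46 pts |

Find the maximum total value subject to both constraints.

Feasible sets respecting both limits:
- #4: size 12, bandwidth 12, value 46
- #3: size 11, bandwidth 2, value 38
- #2: size 12, bandwidth 5, value 25
Best: 46 pts.

46 pts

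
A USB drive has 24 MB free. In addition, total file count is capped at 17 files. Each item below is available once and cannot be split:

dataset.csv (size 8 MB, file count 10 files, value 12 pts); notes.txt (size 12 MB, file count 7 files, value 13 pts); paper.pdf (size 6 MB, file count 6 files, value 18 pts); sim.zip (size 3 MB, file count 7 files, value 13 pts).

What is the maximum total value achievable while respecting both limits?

31 pts

Feasible sets respecting both limits:
- notes.txt+paper.pdf: size 18, file count 13, value 31
- paper.pdf+sim.zip: size 9, file count 13, value 31
- dataset.csv+paper.pdf: size 14, file count 16, value 30
Best: 31 pts.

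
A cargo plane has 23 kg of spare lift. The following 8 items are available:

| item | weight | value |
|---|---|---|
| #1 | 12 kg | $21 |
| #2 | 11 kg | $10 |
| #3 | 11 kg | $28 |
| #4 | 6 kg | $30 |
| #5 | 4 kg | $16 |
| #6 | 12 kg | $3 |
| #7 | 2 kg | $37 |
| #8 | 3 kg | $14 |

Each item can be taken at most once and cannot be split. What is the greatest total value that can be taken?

This is a 0/1 knapsack; check combinations near the capacity.
- #3+#4+#5+#7: weight 11+6+4+2=23, value 28+30+16+37=111
- #3+#4+#7+#8: weight 11+6+2+3=22, value 28+30+37+14=109
- #1+#4+#7+#8: weight 12+6+2+3=23, value 21+30+37+14=102
- #4+#5+#7+#8: weight 6+4+2+3=15, value 30+16+37+14=97
Best: $111.

$111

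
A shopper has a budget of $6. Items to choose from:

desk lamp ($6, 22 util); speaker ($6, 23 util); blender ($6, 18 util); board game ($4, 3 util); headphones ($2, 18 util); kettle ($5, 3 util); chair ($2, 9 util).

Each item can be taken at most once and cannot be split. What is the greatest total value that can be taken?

Check high-value combinations within $6:
- headphones+chair: cost 2+2=4, value 18+9=27
- speaker: cost 6, value 23
- desk lamp: cost 6, value 22
- board game+headphones: cost 4+2=6, value 3+18=21
- headphones: cost 2, value 18
Best: 27 util.

27 util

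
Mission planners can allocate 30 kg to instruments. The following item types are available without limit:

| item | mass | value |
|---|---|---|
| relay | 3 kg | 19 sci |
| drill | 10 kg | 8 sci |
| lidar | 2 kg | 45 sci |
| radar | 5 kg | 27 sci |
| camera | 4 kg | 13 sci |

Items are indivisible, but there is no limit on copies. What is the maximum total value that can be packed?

675 sci

Best value-per-unit is lidar at 45/2, and filling with it alone uses mass 15×2=30. No mix of the others beats 15×45 = 675.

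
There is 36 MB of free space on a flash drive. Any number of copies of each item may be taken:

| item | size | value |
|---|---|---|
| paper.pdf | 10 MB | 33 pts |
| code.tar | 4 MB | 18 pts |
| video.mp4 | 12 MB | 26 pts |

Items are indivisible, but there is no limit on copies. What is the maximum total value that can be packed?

162 pts

Best value-per-unit is code.tar at 18/4, and filling with it alone uses size 9×4=36. No mix of the others beats 9×18 = 162.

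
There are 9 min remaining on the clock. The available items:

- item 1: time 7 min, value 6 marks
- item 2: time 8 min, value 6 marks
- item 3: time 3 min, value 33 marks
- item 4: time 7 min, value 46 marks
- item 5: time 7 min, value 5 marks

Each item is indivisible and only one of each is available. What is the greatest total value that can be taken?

This is a 0/1 knapsack; check combinations near the capacity.
- item 4: time 7, value 46
- item 3: time 3, value 33
- item 1: time 7, value 6
Best: 46 marks.

46 marks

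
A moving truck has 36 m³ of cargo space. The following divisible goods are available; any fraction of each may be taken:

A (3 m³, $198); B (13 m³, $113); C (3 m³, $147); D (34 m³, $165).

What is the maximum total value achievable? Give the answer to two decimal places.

540.50

Take in order of value per unit:
- A (198/3 per unit): all 3 → value 198, running total 198.00
- C (147/3 per unit): all 3 → value 147, running total 345.00
- B (113/13 per unit): all 13 → value 113, running total 458.00
- D (165/34 per unit): 17 of 34 → value 17×165/34 = 82.5000, running total 540.50
Total 540.50.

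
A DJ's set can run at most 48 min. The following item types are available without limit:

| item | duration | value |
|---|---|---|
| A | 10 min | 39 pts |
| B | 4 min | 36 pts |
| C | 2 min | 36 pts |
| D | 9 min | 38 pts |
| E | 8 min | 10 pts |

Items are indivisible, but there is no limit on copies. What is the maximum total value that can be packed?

864 pts

Best value-per-unit is C at 36/2, and filling with it alone uses duration 24×2=48. No mix of the others beats 24×36 = 864.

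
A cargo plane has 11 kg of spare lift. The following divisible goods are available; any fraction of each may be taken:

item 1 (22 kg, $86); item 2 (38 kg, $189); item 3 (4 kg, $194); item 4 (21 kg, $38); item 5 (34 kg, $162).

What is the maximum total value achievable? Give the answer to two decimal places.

Take in order of value per unit:
- item 3 (194/4 per unit): all 4 → value 194, running total 194.00
- item 2 (189/38 per unit): 7 of 38 → value 7×189/38 = 34.8158, running total 228.82
Total 228.82.

228.82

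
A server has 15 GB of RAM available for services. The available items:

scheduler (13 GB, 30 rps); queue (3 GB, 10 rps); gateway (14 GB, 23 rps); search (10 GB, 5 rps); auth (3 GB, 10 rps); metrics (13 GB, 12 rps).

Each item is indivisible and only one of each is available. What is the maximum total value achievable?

30 rps

Check high-value combinations within 15 GB:
- scheduler: memory 13, value 30
- gateway: memory 14, value 23
- queue+auth: memory 3+3=6, value 10+10=20
Best: 30 rps.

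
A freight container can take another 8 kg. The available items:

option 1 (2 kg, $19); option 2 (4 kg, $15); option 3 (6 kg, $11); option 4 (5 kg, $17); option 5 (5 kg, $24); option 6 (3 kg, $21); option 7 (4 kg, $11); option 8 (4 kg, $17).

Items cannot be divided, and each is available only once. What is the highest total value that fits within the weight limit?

Check high-value combinations within 8 kg:
- option 5+option 6: weight 5+3=8, value 24+21=45
- option 1+option 5: weight 2+5=7, value 19+24=43
- option 1+option 6: weight 2+3=5, value 19+21=40
- option 6+option 8: weight 3+4=7, value 21+17=38
Best: $45.

$45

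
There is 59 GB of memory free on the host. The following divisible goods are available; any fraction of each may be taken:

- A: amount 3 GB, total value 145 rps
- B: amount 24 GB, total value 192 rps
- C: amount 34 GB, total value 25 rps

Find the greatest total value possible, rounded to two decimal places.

360.53

Take in order of value per unit:
- A (145/3 per unit): all 3 → value 145, running total 145.00
- B (192/24 per unit): all 24 → value 192, running total 337.00
- C (25/34 per unit): 32 of 34 → value 32×25/34 = 23.5294, running total 360.53
Total 360.53.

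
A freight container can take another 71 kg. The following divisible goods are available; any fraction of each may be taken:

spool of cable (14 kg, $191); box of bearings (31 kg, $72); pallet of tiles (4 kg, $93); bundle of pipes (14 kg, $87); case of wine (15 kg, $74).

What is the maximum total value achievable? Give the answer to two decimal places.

Take in order of value per unit:
- pallet of tiles (93/4 per unit): all 4 → value 93, running total 93.00
- spool of cable (191/14 per unit): all 14 → value 191, running total 284.00
- bundle of pipes (87/14 per unit): all 14 → value 87, running total 371.00
- case of wine (74/15 per unit): all 15 → value 74, running total 445.00
- box of bearings (72/31 per unit): 24 of 31 → value 24×72/31 = 55.7419, running total 500.74
Total 500.74.

500.74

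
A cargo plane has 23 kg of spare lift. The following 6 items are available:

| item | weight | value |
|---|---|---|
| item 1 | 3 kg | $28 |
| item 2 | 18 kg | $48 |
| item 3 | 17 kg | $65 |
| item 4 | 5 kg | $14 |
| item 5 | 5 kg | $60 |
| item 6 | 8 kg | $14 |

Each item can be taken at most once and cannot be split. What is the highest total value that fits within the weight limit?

$125

Check high-value combinations within 23 kg:
- item 3+item 5: weight 17+5=22, value 65+60=125
- item 1+item 4+item 5+item 6: weight 3+5+5+8=21, value 28+14+60+14=116
- item 2+item 5: weight 18+5=23, value 48+60=108
- item 1+item 4+item 5: weight 3+5+5=13, value 28+14+60=102
Best: $125.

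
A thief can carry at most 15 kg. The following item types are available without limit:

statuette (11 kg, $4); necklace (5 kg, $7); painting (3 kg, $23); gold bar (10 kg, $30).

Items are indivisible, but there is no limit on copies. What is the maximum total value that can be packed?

Best value-per-unit is painting at 23/3, and filling with it alone uses weight 5×3=15. No mix of the others beats 5×23 = 115.

$115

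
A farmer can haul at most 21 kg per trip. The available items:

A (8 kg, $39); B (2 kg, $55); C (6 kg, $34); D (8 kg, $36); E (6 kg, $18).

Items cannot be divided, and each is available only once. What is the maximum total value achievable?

Check high-value combinations within 21 kg:
- A+B+D: weight 8+2+8=18, value 39+55+36=130
- A+B+C: weight 8+2+6=16, value 39+55+34=128
- B+C+D: weight 2+6+8=16, value 55+34+36=125
- A+B+E: weight 8+2+6=16, value 39+55+18=112
- B+D+E: weight 2+8+6=16, value 55+36+18=109
Best: $130.

$130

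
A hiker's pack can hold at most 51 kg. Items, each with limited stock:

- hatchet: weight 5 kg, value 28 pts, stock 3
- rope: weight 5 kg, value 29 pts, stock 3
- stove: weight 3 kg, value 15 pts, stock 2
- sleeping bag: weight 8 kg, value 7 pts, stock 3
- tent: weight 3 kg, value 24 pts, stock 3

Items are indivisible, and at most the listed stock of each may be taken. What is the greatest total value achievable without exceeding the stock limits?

Best selections within weight 51 and stock limits:
- 3×hatchet + 3×rope + 2×stove + 3×tent: weight 45, value 273
- 3×hatchet + 3×rope + 1×stove + 1×sleeping bag + 3×tent: weight 50, value 265
- 3×hatchet + 3×rope + 1×stove + 3×tent: weight 42, value 258
- 3×hatchet + 3×rope + 2×stove + 1×sleeping bag + 2×tent: weight 50, value 256
Best: 273 pts.

273 pts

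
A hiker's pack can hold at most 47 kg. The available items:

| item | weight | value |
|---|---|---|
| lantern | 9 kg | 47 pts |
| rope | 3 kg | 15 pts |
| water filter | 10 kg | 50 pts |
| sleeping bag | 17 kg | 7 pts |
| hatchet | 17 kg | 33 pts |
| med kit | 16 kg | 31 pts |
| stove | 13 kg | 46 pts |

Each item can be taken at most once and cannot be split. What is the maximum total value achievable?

158 pts

This is a 0/1 knapsack; check combinations near the capacity.
- lantern+rope+water filter+stove: weight 9+3+10+13=35, value 47+15+50+46=158
- lantern+rope+water filter+hatchet: weight 9+3+10+17=39, value 47+15+50+33=145
- rope+water filter+hatchet+stove: weight 3+10+17+13=43, value 15+50+33+46=144
Best: 158 pts.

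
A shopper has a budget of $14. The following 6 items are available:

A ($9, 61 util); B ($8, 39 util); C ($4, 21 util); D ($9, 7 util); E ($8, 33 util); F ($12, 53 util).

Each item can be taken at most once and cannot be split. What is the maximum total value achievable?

82 util

Check high-value combinations within $14:
- A+C: cost 9+4=13, value 61+21=82
- A: cost 9, value 61
- B+C: cost 8+4=12, value 39+21=60
Best: 82 util.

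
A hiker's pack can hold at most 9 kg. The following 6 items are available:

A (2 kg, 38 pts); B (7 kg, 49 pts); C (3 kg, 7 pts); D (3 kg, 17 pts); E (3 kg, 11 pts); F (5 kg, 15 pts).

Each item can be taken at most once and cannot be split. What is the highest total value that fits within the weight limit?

Check high-value combinations within 9 kg:
- A+B: weight 2+7=9, value 38+49=87
- A+D+E: weight 2+3+3=8, value 38+17+11=66
- A+C+D: weight 2+3+3=8, value 38+7+17=62
Best: 87 pts.

87 pts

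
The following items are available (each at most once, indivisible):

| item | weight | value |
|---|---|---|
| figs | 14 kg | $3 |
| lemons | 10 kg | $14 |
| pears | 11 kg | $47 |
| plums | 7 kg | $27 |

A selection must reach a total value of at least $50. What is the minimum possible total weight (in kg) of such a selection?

18

Subsets with value ≥ 50, sorted by total weight:
- pears+plums: weight 18, value 74
- lemons+pears: weight 21, value 61
- figs+pears: weight 25, value 50
- lemons+pears+plums: weight 28, value 88
Minimum weight: 18 kg.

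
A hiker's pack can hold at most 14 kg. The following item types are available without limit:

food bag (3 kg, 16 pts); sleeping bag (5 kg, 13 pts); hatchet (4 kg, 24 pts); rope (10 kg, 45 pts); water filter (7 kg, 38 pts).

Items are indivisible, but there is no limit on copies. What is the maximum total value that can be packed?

Best value-per-unit is hatchet at 24/4; filling with it alone gives 3×24 = 72.
Optimal mix: 2×food bag + 2×hatchet → weight 14, value 80.

80 pts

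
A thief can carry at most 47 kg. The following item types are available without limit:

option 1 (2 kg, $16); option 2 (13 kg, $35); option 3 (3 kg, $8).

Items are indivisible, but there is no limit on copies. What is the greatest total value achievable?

$368

Best value-per-unit is option 1 at 16/2, and filling with it alone uses weight 23×2=46. No mix of the others beats 23×16 = 368.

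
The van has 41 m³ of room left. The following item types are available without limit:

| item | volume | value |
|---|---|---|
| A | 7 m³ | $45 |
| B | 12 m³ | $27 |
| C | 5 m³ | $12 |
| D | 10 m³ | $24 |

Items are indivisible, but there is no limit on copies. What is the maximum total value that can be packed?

$237

Best value-per-unit is A at 45/7; filling with it alone gives 5×45 = 225.
Optimal mix: 5×A + 1×C → volume 40, value 237.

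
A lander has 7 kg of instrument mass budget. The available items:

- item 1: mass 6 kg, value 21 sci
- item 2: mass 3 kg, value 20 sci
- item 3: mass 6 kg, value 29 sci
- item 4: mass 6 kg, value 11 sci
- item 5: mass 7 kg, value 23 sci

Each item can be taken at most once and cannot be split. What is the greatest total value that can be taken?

29 sci

This is a 0/1 knapsack; check combinations near the capacity.
- item 3: mass 6, value 29
- item 5: mass 7, value 23
- item 1: mass 6, value 21
- item 2: mass 3, value 20
Best: 29 sci.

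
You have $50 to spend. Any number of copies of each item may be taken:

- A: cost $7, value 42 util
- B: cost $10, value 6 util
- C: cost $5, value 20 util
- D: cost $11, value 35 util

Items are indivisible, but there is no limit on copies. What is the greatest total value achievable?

Best value-per-unit is A at 42/7, and filling with it alone uses cost 7×7=49. No mix of the others beats 7×42 = 294.

294 util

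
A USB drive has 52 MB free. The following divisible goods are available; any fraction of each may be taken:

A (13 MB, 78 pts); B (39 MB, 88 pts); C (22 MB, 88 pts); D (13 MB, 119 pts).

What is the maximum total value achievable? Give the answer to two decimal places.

294.03

Take in order of value per unit:
- D (119/13 per unit): all 13 → value 119, running total 119.00
- A (78/13 per unit): all 13 → value 78, running total 197.00
- C (88/22 per unit): all 22 → value 88, running total 285.00
- B (88/39 per unit): 4 of 39 → value 4×88/39 = 9.0256, running total 294.03
Total 294.03.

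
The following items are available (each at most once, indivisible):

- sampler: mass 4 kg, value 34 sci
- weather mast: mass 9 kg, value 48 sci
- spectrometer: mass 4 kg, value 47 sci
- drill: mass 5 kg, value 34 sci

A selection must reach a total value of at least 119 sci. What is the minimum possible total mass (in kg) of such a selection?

Subsets with value ≥ 119, sorted by total mass:
- sampler+weather mast+spectrometer: mass 17, value 129
- weather mast+spectrometer+drill: mass 18, value 129
Minimum mass: 17 kg.

17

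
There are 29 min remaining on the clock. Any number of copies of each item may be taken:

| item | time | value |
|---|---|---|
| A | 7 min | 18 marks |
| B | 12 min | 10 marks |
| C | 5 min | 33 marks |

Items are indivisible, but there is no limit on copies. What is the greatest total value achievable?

Best value-per-unit is C at 33/5, and filling with it alone uses time 5×5=25. No mix of the others beats 5×33 = 165.

165 marks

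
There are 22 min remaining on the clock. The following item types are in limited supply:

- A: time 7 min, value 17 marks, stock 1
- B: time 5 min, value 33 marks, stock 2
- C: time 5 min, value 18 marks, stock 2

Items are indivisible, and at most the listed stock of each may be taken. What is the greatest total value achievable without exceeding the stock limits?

102 marks

Top feasible selections:
- 2×B + 2×C: time 20, value 102
- 1×A + 2×B + 1×C: time 22, value 101
- 1×A + 1×B + 2×C: time 22, value 86
- 2×B + 1×C: time 15, value 84
Best: 102 marks.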